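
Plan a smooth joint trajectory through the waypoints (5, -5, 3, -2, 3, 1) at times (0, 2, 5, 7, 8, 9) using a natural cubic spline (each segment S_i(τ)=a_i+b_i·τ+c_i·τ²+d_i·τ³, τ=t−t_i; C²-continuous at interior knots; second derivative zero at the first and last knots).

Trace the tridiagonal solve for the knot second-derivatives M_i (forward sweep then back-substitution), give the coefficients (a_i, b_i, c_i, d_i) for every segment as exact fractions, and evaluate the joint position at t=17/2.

Δ: Δ0=-5, Δ1=8/3, Δ2=-5/2, Δ3=5, Δ4=-2
row 1: diag=10, rhs=46; c'=3/10, d'=23/5
row 2: denom=10−3·3/10=91/10; d'=(-31−3·23/5)/(91/10)=-64/13
row 3: denom=6−2·20/91=506/91; d'=(45−2·-64/13)/(506/91)=217/22
row 4: denom=4−1·91/506=1933/506; d'=(-42−1·217/22)/(1933/506)=-26243/1933
back: M4=-26243/1933
back: M3=217/22−91/506·-26243/1933=23786/1933
back: M2=-64/13−20/91·23786/1933=-14744/1933
back: M1=23/5−3/10·-14744/1933=13315/1933
M: M0=0, M1=13315/1933, M2=-14744/1933, M3=23786/1933, M4=-26243/1933, M5=0
seg 0: a=5, c=M0/2=0, d=(M1−M0)/(6·2)=13315/23196, b=Δ0−h0·(2M0+M1)/6=-42310/5799
seg 1: a=-5, c=M1/2=13315/3866, d=(M2−M1)/(6·3)=-9353/11598, b=Δ1−h1·(2M1+M2)/6=-2365/5799
seg 2: a=3, c=M2/2=-7372/1933, d=(M3−M2)/(6·2)=19265/11598, b=Δ2−h2·(2M2+M3)/6=-17591/11598
seg 3: a=-2, c=M3/2=11893/1933, d=(M4−M3)/(6·1)=-50029/11598, b=Δ3−h3·(2M3+M4)/6=36661/11598
seg 4: a=3, c=M4/2=-26243/3866, d=(M5−M4)/(6·1)=26243/11598, b=Δ4−h4·(2M4+M5)/6=14645/5799
t_q=17/2 → seg 4, τ=1/2; S=3+14645/5799·τ+-26243/3866·τ²+26243/11598·τ³=88099/30928

  seg 0: a=5 b=-42310/5799 c=0 d=13315/23196
  seg 1: a=-5 b=-2365/5799 c=13315/3866 d=-9353/11598
  seg 2: a=3 b=-17591/11598 c=-7372/1933 d=19265/11598
  seg 3: a=-2 b=36661/11598 c=11893/1933 d=-50029/11598
  seg 4: a=3 b=14645/5799 c=-26243/3866 d=26243/11598
S(17/2) = 88099/30928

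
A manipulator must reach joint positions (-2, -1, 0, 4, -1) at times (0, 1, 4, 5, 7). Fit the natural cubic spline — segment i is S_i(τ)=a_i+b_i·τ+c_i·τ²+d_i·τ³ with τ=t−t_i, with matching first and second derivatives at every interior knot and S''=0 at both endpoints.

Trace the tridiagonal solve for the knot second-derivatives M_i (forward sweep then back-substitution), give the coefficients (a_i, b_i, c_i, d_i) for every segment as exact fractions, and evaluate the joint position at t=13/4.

Δ: Δ0=1, Δ1=1/3, Δ2=4, Δ3=-5/2
row 1: diag=8, rhs=-4; c'=3/8, d'=-1/2
row 2: denom=8−3·3/8=55/8; d'=(22−3·-1/2)/(55/8)=188/55
row 3: denom=6−1·8/55=322/55; d'=(-39−1·188/55)/(322/55)=-2333/322
back: M3=-2333/322
back: M2=188/55−8/55·-2333/322=720/161
back: M1=-1/2−3/8·720/161=-701/322
M: M0=0, M1=-701/322, M2=720/161, M3=-2333/322, M4=0
seg 0: a=-2, c=M0/2=0, d=(M1−M0)/(6·1)=-701/1932, b=Δ0−h0·(2M0+M1)/6=2633/1932
seg 1: a=-1, c=M1/2=-701/644, d=(M2−M1)/(6·3)=2141/5796, b=Δ1−h1·(2M1+M2)/6=265/966
seg 2: a=0, c=M2/2=360/161, d=(M3−M2)/(6·1)=-539/276, b=Δ2−h2·(2M2+M3)/6=7181/1932
seg 3: a=4, c=M3/2=-2333/644, d=(M4−M3)/(6·2)=2333/3864, b=Δ3−h3·(2M3+M4)/6=2251/966
t_q=13/4 → seg 1, τ=9/4; S=-1+265/966·τ+-701/644·τ²+2141/5796·τ³=-69479/41216

  seg 0: a=-2 b=2633/1932 c=0 d=-701/1932
  seg 1: a=-1 b=265/966 c=-701/644 d=2141/5796
  seg 2: a=0 b=7181/1932 c=360/161 d=-539/276
  seg 3: a=4 b=2251/966 c=-2333/644 d=2333/3864
S(13/4) = -69479/41216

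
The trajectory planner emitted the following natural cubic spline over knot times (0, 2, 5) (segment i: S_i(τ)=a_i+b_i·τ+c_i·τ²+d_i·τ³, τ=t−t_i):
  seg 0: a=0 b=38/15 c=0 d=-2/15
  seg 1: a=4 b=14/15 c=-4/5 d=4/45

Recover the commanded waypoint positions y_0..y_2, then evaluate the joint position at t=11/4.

y_0=0 y_1=4 y_2=2
S(11/4) = 343/80

y_0 = S_0(0) = a_0 = 0
y_1 = S_1(0) = a_1 = 4
y_2 = S_1(3) = 2
t_q=11/4 is in segment 1 (τ=3/4); S_1(τ)=343/80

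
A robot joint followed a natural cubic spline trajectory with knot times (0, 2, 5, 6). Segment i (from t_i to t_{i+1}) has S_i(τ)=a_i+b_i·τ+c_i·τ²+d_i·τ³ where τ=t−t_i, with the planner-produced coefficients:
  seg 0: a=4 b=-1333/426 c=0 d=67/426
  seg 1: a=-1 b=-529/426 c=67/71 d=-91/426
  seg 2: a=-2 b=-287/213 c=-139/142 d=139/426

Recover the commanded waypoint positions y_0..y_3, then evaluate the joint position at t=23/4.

y_0 = S_0(0) = a_0 = 4
y_1 = S_1(0) = a_1 = -1
y_2 = S_2(0) = a_2 = -2
y_3 = S_2(1) = -4
t_q=23/4 is in segment 2 (τ=3/4); S_2(τ)=-31113/9088

y_0=4 y_1=-1 y_2=-2 y_3=-4
S(23/4) = -31113/9088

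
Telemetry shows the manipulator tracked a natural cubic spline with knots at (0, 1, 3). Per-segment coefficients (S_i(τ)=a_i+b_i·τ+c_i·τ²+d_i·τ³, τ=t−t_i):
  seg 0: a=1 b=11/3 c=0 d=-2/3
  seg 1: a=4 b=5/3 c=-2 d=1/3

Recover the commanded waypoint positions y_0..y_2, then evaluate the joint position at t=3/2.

y_0 = S_0(0) = a_0 = 1
y_1 = S_1(0) = a_1 = 4
y_2 = S_1(2) = 2
t_q=3/2 is in segment 1 (τ=1/2); S_1(τ)=35/8

y_0=1 y_1=4 y_2=2
S(3/2) = 35/8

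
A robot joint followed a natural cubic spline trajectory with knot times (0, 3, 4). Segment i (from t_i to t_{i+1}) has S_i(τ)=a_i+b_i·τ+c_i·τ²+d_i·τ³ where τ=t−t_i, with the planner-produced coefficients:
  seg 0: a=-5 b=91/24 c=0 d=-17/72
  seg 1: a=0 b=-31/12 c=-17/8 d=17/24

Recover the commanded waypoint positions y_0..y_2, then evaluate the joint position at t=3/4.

y_0=-5 y_1=0 y_2=-4
S(3/4) = -1155/512

y_0 = S_0(0) = a_0 = -5
y_1 = S_1(0) = a_1 = 0
y_2 = S_1(1) = -4
t_q=3/4 is in segment 0 (τ=3/4); S_0(τ)=-1155/512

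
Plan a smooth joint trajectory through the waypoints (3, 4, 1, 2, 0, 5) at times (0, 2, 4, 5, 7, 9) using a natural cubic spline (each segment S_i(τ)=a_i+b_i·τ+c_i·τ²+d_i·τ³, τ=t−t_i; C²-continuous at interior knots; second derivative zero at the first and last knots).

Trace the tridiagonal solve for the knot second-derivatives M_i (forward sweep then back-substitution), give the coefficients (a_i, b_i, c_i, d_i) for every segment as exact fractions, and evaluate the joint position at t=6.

Δ: Δ0=1/2, Δ1=-3/2, Δ2=1, Δ3=-1, Δ4=5/2
row 1: diag=8, rhs=-12; c'=1/4, d'=-3/2
row 2: denom=6−2·1/4=11/2; d'=(15−2·-3/2)/(11/2)=36/11
row 3: denom=6−1·2/11=64/11; d'=(-12−1·36/11)/(64/11)=-21/8
row 4: denom=8−2·11/32=117/16; d'=(21−2·-21/8)/(117/16)=140/39
back: M4=140/39
back: M3=-21/8−11/32·140/39=-301/78
back: M2=36/11−2/11·-301/78=155/39
back: M1=-3/2−1/4·155/39=-389/156
M: M0=0, M1=-389/156, M2=155/39, M3=-301/78, M4=140/39, M5=0
seg 0: a=3, c=M0/2=0, d=(M1−M0)/(6·2)=-389/1872, b=Δ0−h0·(2M0+M1)/6=623/468
seg 1: a=4, c=M1/2=-389/312, d=(M2−M1)/(6·2)=1009/1872, b=Δ1−h1·(2M1+M2)/6=-136/117
seg 2: a=1, c=M2/2=155/78, d=(M3−M2)/(6·1)=-47/36, b=Δ2−h2·(2M2+M3)/6=149/468
seg 3: a=2, c=M3/2=-301/156, d=(M4−M3)/(6·2)=581/936, b=Δ3−h3·(2M3+M4)/6=44/117
seg 4: a=0, c=M4/2=70/39, d=(M5−M4)/(6·2)=-35/117, b=Δ4−h4·(2M4+M5)/6=25/234
t_q=6 → seg 3, τ=1; S=2+44/117·τ+-301/156·τ²+581/936·τ³=111/104

  seg 0: a=3 b=623/468 c=0 d=-389/1872
  seg 1: a=4 b=-136/117 c=-389/312 d=1009/1872
  seg 2: a=1 b=149/468 c=155/78 d=-47/36
  seg 3: a=2 b=44/117 c=-301/156 d=581/936
  seg 4: a=0 b=25/234 c=70/39 d=-35/117
S(6) = 111/104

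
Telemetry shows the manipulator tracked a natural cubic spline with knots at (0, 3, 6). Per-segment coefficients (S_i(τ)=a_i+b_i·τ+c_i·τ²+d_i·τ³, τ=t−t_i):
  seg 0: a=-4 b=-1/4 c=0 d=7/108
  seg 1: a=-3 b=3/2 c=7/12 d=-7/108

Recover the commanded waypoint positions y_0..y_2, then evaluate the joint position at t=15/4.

y_0=-4 y_1=-3 y_2=5
S(15/4) = -403/256

y_0 = S_0(0) = a_0 = -4
y_1 = S_1(0) = a_1 = -3
y_2 = S_1(3) = 5
t_q=15/4 is in segment 1 (τ=3/4); S_1(τ)=-403/256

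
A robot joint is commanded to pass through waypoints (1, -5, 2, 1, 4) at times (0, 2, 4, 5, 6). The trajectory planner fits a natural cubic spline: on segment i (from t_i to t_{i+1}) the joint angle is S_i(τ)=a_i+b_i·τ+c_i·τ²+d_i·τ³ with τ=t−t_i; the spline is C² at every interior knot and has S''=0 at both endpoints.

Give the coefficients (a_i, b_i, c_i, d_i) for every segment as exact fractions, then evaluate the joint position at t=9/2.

  seg 0: a=1 b=-297/56 c=0 d=129/224
  seg 1: a=-5 b=45/28 c=387/112 d=-281/224
  seg 2: a=2 b=3/8 c=-57/14 d=151/56
  seg 3: a=1 b=9/28 c=225/56 d=-75/56
S(9/2) = 675/448

Δ: Δ0=-3, Δ1=7/2, Δ2=-1, Δ3=3
row 1: diag=8, rhs=39; c'=1/4, d'=39/8
row 2: denom=6−2·1/4=11/2; d'=(-27−2·39/8)/(11/2)=-147/22
row 3: denom=4−1·2/11=42/11; d'=(24−1·-147/22)/(42/11)=225/28
back: M3=225/28
back: M2=-147/22−2/11·225/28=-57/7
back: M1=39/8−1/4·-57/7=387/56
M: M0=0, M1=387/56, M2=-57/7, M3=225/28, M4=0
seg 0: a=1, c=M0/2=0, d=(M1−M0)/(6·2)=129/224, b=Δ0−h0·(2M0+M1)/6=-297/56
seg 1: a=-5, c=M1/2=387/112, d=(M2−M1)/(6·2)=-281/224, b=Δ1−h1·(2M1+M2)/6=45/28
seg 2: a=2, c=M2/2=-57/14, d=(M3−M2)/(6·1)=151/56, b=Δ2−h2·(2M2+M3)/6=3/8
seg 3: a=1, c=M3/2=225/56, d=(M4−M3)/(6·1)=-75/56, b=Δ3−h3·(2M3+M4)/6=9/28
t_q=9/2 → seg 2, τ=1/2; S=2+3/8·τ+-57/14·τ²+151/56·τ³=675/448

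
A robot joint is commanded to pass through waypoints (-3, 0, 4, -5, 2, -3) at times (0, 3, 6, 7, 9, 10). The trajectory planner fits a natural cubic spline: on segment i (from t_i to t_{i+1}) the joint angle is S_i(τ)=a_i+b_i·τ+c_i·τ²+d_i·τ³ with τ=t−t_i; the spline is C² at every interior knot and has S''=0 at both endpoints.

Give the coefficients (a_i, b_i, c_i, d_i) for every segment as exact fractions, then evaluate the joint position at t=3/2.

Δ: Δ0=1, Δ1=4/3, Δ2=-9, Δ3=7/2, Δ4=-5
row 1: diag=12, rhs=2; c'=1/4, d'=1/6
row 2: denom=8−3·1/4=29/4; d'=(-62−3·1/6)/(29/4)=-250/29
row 3: denom=6−1·4/29=170/29; d'=(75−1·-250/29)/(170/29)=485/34
row 4: denom=6−2·29/85=452/85; d'=(-51−2·485/34)/(452/85)=-1690/113
back: M4=-1690/113
back: M3=485/34−29/85·-1690/113=4377/226
back: M2=-250/29−4/29·4377/226=-1276/113
back: M1=1/6−1/4·-1276/113=2027/678
M: M0=0, M1=2027/678, M2=-1276/113, M3=4377/226, M4=-1690/113, M5=0
seg 0: a=-3, c=M0/2=0, d=(M1−M0)/(6·3)=2027/12204, b=Δ0−h0·(2M0+M1)/6=-671/1356
seg 1: a=0, c=M1/2=2027/1356, d=(M2−M1)/(6·3)=-9683/12204, b=Δ1−h1·(2M1+M2)/6=2705/678
seg 2: a=4, c=M2/2=-638/113, d=(M3−M2)/(6·1)=6929/1356, b=Δ2−h2·(2M2+M3)/6=-11477/1356
seg 3: a=-5, c=M3/2=4377/452, d=(M4−M3)/(6·2)=-7757/2712, b=Δ3−h3·(2M3+M4)/6=-3001/678
seg 4: a=2, c=M4/2=-845/113, d=(M5−M4)/(6·1)=845/339, b=Δ4−h4·(2M4+M5)/6=-5/339
t_q=3/2 → seg 0, τ=3/2; S=-3+-671/1356·τ+0·τ²+2027/12204·τ³=-11505/3616

  seg 0: a=-3 b=-671/1356 c=0 d=2027/12204
  seg 1: a=0 b=2705/678 c=2027/1356 d=-9683/12204
  seg 2: a=4 b=-11477/1356 c=-638/113 d=6929/1356
  seg 3: a=-5 b=-3001/678 c=4377/452 d=-7757/2712
  seg 4: a=2 b=-5/339 c=-845/113 d=845/339
S(3/2) = -11505/3616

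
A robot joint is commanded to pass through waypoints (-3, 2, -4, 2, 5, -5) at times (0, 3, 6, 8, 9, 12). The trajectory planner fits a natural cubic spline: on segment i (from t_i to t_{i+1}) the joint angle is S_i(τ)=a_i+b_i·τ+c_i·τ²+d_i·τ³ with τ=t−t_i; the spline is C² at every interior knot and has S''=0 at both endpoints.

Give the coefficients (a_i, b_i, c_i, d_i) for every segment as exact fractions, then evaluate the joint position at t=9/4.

  seg 0: a=-3 b=4958/1611 c=0 d=-2273/14499
  seg 1: a=2 b=-1861/1611 c=-2273/1611 d=5458/14499
  seg 2: a=-4 b=875/1611 c=3185/1611 d=-67/179
  seg 3: a=2 b=6379/1611 c=-433/1611 d=-371/537
  seg 4: a=5 b=2174/1611 c=-3772/1611 d=3772/14499
S(9/4) = 24503/11456

Δ: Δ0=5/3, Δ1=-2, Δ2=3, Δ3=3, Δ4=-10/3
row 1: diag=12, rhs=-22; c'=1/4, d'=-11/6
row 2: denom=10−3·1/4=37/4; d'=(30−3·-11/6)/(37/4)=142/37
row 3: denom=6−2·8/37=206/37; d'=(0−2·142/37)/(206/37)=-142/103
row 4: denom=8−1·37/206=1611/206; d'=(-38−1·-142/103)/(1611/206)=-7544/1611
back: M4=-7544/1611
back: M3=-142/103−37/206·-7544/1611=-866/1611
back: M2=142/37−8/37·-866/1611=6370/1611
back: M1=-11/6−1/4·6370/1611=-4546/1611
M: M0=0, M1=-4546/1611, M2=6370/1611, M3=-866/1611, M4=-7544/1611, M5=0
seg 0: a=-3, c=M0/2=0, d=(M1−M0)/(6·3)=-2273/14499, b=Δ0−h0·(2M0+M1)/6=4958/1611
seg 1: a=2, c=M1/2=-2273/1611, d=(M2−M1)/(6·3)=5458/14499, b=Δ1−h1·(2M1+M2)/6=-1861/1611
seg 2: a=-4, c=M2/2=3185/1611, d=(M3−M2)/(6·2)=-67/179, b=Δ2−h2·(2M2+M3)/6=875/1611
seg 3: a=2, c=M3/2=-433/1611, d=(M4−M3)/(6·1)=-371/537, b=Δ3−h3·(2M3+M4)/6=6379/1611
seg 4: a=5, c=M4/2=-3772/1611, d=(M5−M4)/(6·3)=3772/14499, b=Δ4−h4·(2M4+M5)/6=2174/1611
t_q=9/4 → seg 0, τ=9/4; S=-3+4958/1611·τ+0·τ²+-2273/14499·τ³=24503/11456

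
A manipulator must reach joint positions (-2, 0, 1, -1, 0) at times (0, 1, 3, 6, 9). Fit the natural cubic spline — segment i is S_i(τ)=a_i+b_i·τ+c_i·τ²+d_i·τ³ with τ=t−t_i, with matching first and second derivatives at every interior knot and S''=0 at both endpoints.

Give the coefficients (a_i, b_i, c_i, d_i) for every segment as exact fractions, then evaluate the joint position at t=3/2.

Δ: Δ0=2, Δ1=1/2, Δ2=-2/3, Δ3=1/3
row 1: diag=6, rhs=-9; c'=1/3, d'=-3/2
row 2: denom=10−2·1/3=28/3; d'=(-7−2·-3/2)/(28/3)=-3/7
row 3: denom=12−3·9/28=309/28; d'=(6−3·-3/7)/(309/28)=68/103
back: M3=68/103
back: M2=-3/7−9/28·68/103=-66/103
back: M1=-3/2−1/3·-66/103=-265/206
M: M0=0, M1=-265/206, M2=-66/103, M3=68/103, M4=0
seg 0: a=-2, c=M0/2=0, d=(M1−M0)/(6·1)=-265/1236, b=Δ0−h0·(2M0+M1)/6=2737/1236
seg 1: a=0, c=M1/2=-265/412, d=(M2−M1)/(6·2)=133/2472, b=Δ1−h1·(2M1+M2)/6=971/618
seg 2: a=1, c=M2/2=-33/103, d=(M3−M2)/(6·3)=67/927, b=Δ2−h2·(2M2+M3)/6=-110/309
seg 3: a=-1, c=M3/2=34/103, d=(M4−M3)/(6·3)=-34/927, b=Δ3−h3·(2M3+M4)/6=-101/309
t_q=3/2 → seg 1, τ=1/2; S=0+971/618·τ+-265/412·τ²+133/2472·τ³=4163/6592

  seg 0: a=-2 b=2737/1236 c=0 d=-265/1236
  seg 1: a=0 b=971/618 c=-265/412 d=133/2472
  seg 2: a=1 b=-110/309 c=-33/103 d=67/927
  seg 3: a=-1 b=-101/309 c=34/103 d=-34/927
S(3/2) = 4163/6592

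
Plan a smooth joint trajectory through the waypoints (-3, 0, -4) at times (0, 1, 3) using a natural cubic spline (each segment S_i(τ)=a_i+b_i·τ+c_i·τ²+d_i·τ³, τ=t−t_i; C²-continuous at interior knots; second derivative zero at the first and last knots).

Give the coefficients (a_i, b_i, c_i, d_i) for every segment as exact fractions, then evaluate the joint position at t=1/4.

Δ: Δ0=3, Δ1=-2
row 1: diag=6, rhs=-30; c'=1/3, d'=-5
back: M1=-5
M: M0=0, M1=-5, M2=0
seg 0: a=-3, c=M0/2=0, d=(M1−M0)/(6·1)=-5/6, b=Δ0−h0·(2M0+M1)/6=23/6
seg 1: a=0, c=M1/2=-5/2, d=(M2−M1)/(6·2)=5/12, b=Δ1−h1·(2M1+M2)/6=4/3
t_q=1/4 → seg 0, τ=1/4; S=-3+23/6·τ+0·τ²+-5/6·τ³=-263/128

  seg 0: a=-3 b=23/6 c=0 d=-5/6
  seg 1: a=0 b=4/3 c=-5/2 d=5/12
S(1/4) = -263/128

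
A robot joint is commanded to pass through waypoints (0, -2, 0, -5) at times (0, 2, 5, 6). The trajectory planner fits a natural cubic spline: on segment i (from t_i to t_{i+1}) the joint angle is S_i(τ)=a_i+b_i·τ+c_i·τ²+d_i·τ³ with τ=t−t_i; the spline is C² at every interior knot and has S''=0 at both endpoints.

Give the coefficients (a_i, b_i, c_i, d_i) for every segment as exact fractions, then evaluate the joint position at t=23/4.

Δ: Δ0=-1, Δ1=2/3, Δ2=-5
row 1: diag=10, rhs=10; c'=3/10, d'=1
row 2: denom=8−3·3/10=71/10; d'=(-34−3·1)/(71/10)=-370/71
back: M2=-370/71
back: M1=1−3/10·-370/71=182/71
M: M0=0, M1=182/71, M2=-370/71, M3=0
seg 0: a=0, c=M0/2=0, d=(M1−M0)/(6·2)=91/426, b=Δ0−h0·(2M0+M1)/6=-395/213
seg 1: a=-2, c=M1/2=91/71, d=(M2−M1)/(6·3)=-92/213, b=Δ1−h1·(2M1+M2)/6=151/213
seg 2: a=0, c=M2/2=-185/71, d=(M3−M2)/(6·1)=185/213, b=Δ2−h2·(2M2+M3)/6=-695/213
t_q=23/4 → seg 2, τ=3/4; S=0+-695/213·τ+-185/71·τ²+185/213·τ³=-16115/4544

  seg 0: a=0 b=-395/213 c=0 d=91/426
  seg 1: a=-2 b=151/213 c=91/71 d=-92/213
  seg 2: a=0 b=-695/213 c=-185/71 d=185/213
S(23/4) = -16115/4544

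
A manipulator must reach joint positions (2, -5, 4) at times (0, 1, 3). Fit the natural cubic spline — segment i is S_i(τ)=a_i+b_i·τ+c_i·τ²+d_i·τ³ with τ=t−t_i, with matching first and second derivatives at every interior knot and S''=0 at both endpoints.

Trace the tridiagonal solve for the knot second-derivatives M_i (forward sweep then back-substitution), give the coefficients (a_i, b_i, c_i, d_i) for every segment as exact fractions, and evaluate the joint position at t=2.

  seg 0: a=2 b=-107/12 c=0 d=23/12
  seg 1: a=-5 b=-19/6 c=23/4 d=-23/24
S(2) = -27/8

Δ: Δ0=-7, Δ1=9/2
row 1: diag=6, rhs=69; c'=1/3, d'=23/2
back: M1=23/2
M: M0=0, M1=23/2, M2=0
seg 0: a=2, c=M0/2=0, d=(M1−M0)/(6·1)=23/12, b=Δ0−h0·(2M0+M1)/6=-107/12
seg 1: a=-5, c=M1/2=23/4, d=(M2−M1)/(6·2)=-23/24, b=Δ1−h1·(2M1+M2)/6=-19/6
t_q=2 → seg 1, τ=1; S=-5+-19/6·τ+23/4·τ²+-23/24·τ³=-27/8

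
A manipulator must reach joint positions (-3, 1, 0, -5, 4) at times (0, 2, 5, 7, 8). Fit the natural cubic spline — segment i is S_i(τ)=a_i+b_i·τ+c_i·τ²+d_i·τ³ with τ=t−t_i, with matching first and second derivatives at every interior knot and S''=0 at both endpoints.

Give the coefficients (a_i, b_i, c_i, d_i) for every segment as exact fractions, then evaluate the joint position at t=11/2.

Δ: Δ0=2, Δ1=-1/3, Δ2=-5/2, Δ3=9
row 1: diag=10, rhs=-14; c'=3/10, d'=-7/5
row 2: denom=10−3·3/10=91/10; d'=(-13−3·-7/5)/(91/10)=-88/91
row 3: denom=6−2·20/91=506/91; d'=(69−2·-88/91)/(506/91)=6455/506
back: M3=6455/506
back: M2=-88/91−20/91·6455/506=-954/253
back: M1=-7/5−3/10·-954/253=-68/253
M: M0=0, M1=-68/253, M2=-954/253, M3=6455/506, M4=0
seg 0: a=-3, c=M0/2=0, d=(M1−M0)/(6·2)=-17/759, b=Δ0−h0·(2M0+M1)/6=1586/759
seg 1: a=1, c=M1/2=-34/253, d=(M2−M1)/(6·3)=-443/2277, b=Δ1−h1·(2M1+M2)/6=1382/759
seg 2: a=0, c=M2/2=-477/253, d=(M3−M2)/(6·2)=8363/6072, b=Δ2−h2·(2M2+M3)/6=-3217/759
seg 3: a=-5, c=M3/2=6455/1012, d=(M4−M3)/(6·1)=-6455/3036, b=Δ3−h3·(2M3+M4)/6=7207/1518
t_q=11/2 → seg 2, τ=1/2; S=0+-3217/759·τ+-477/253·τ²+8363/6072·τ³=-39159/16192

  seg 0: a=-3 b=1586/759 c=0 d=-17/759
  seg 1: a=1 b=1382/759 c=-34/253 d=-443/2277
  seg 2: a=0 b=-3217/759 c=-477/253 d=8363/6072
  seg 3: a=-5 b=7207/1518 c=6455/1012 d=-6455/3036
S(11/2) = -39159/16192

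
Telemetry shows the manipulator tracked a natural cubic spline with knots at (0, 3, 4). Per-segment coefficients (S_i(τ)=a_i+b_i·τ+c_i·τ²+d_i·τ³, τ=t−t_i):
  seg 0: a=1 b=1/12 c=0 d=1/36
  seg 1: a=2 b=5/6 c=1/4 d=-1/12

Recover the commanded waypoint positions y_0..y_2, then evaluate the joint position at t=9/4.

y_0 = S_0(0) = a_0 = 1
y_1 = S_1(0) = a_1 = 2
y_2 = S_1(1) = 3
t_q=9/4 is in segment 0 (τ=9/4); S_0(τ)=385/256

y_0=1 y_1=2 y_2=3
S(9/4) = 385/256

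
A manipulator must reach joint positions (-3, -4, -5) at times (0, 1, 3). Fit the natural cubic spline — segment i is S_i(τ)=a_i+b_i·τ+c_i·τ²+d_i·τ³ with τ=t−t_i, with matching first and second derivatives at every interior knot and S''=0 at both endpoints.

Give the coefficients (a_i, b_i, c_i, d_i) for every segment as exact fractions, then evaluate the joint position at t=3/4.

Δ: Δ0=-1, Δ1=-1/2
row 1: diag=6, rhs=3; c'=1/3, d'=1/2
back: M1=1/2
M: M0=0, M1=1/2, M2=0
seg 0: a=-3, c=M0/2=0, d=(M1−M0)/(6·1)=1/12, b=Δ0−h0·(2M0+M1)/6=-13/12
seg 1: a=-4, c=M1/2=1/4, d=(M2−M1)/(6·2)=-1/24, b=Δ1−h1·(2M1+M2)/6=-5/6
t_q=3/4 → seg 0, τ=3/4; S=-3+-13/12·τ+0·τ²+1/12·τ³=-967/256

  seg 0: a=-3 b=-13/12 c=0 d=1/12
  seg 1: a=-4 b=-5/6 c=1/4 d=-1/24
S(3/4) = -967/256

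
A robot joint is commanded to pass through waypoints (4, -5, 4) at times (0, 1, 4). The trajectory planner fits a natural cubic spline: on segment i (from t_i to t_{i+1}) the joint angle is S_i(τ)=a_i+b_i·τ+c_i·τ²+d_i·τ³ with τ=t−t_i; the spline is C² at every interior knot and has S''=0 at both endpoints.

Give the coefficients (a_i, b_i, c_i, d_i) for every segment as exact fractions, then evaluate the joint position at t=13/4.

Δ: Δ0=-9, Δ1=3
row 1: diag=8, rhs=72; c'=3/8, d'=9
back: M1=9
M: M0=0, M1=9, M2=0
seg 0: a=4, c=M0/2=0, d=(M1−M0)/(6·1)=3/2, b=Δ0−h0·(2M0+M1)/6=-21/2
seg 1: a=-5, c=M1/2=9/2, d=(M2−M1)/(6·3)=-1/2, b=Δ1−h1·(2M1+M2)/6=-6
t_q=13/4 → seg 1, τ=9/4; S=-5+-6·τ+9/2·τ²+-1/2·τ³=-181/128

  seg 0: a=4 b=-21/2 c=0 d=3/2
  seg 1: a=-5 b=-6 c=9/2 d=-1/2
S(13/4) = -181/128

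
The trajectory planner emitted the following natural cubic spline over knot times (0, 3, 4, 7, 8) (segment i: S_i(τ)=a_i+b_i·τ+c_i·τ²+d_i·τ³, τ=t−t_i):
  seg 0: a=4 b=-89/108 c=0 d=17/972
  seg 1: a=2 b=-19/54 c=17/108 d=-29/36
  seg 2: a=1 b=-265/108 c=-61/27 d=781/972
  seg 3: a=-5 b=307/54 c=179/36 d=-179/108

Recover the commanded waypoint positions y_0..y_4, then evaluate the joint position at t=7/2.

y_0 = S_0(0) = a_0 = 4
y_1 = S_1(0) = a_1 = 2
y_2 = S_2(0) = a_2 = 1
y_3 = S_3(0) = a_3 = -5
y_4 = S_3(1) = 4
t_q=7/2 is in segment 1 (τ=1/2); S_1(τ)=1523/864

y_0=4 y_1=2 y_2=1 y_3=-5 y_4=4
S(7/2) = 1523/864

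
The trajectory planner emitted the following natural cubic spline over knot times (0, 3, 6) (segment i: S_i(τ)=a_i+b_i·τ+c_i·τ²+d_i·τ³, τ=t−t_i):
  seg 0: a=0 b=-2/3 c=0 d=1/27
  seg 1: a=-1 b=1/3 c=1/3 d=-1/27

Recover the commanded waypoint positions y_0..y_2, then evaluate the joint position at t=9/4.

y_0=0 y_1=-1 y_2=2
S(9/4) = -69/64

y_0 = S_0(0) = a_0 = 0
y_1 = S_1(0) = a_1 = -1
y_2 = S_1(3) = 2
t_q=9/4 is in segment 0 (τ=9/4); S_0(τ)=-69/64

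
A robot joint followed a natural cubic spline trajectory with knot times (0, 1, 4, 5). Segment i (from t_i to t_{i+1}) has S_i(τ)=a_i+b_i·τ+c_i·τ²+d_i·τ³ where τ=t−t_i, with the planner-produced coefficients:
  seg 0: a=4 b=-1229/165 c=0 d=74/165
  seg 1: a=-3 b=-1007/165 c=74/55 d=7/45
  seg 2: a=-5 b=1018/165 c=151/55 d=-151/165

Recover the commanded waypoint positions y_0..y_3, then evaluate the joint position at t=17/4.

y_0 = S_0(0) = a_0 = 4
y_1 = S_1(0) = a_1 = -3
y_2 = S_2(0) = a_2 = -5
y_3 = S_2(1) = 3
t_q=17/4 is in segment 2 (τ=1/4); S_2(τ)=-11617/3520

y_0=4 y_1=-3 y_2=-5 y_3=3
S(17/4) = -11617/3520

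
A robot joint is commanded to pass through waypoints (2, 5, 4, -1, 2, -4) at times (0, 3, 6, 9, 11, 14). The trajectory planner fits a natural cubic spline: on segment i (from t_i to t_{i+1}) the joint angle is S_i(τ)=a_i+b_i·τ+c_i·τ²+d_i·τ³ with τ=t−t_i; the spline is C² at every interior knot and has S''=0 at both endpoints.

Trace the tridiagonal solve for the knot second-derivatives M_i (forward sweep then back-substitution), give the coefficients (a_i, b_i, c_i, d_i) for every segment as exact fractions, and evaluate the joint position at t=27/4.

Δ: Δ0=1, Δ1=-1/3, Δ2=-5/3, Δ3=3/2, Δ4=-2
row 1: diag=12, rhs=-8; c'=1/4, d'=-2/3
row 2: denom=12−3·1/4=45/4; d'=(-8−3·-2/3)/(45/4)=-8/15
row 3: denom=10−3·4/15=46/5; d'=(19−3·-8/15)/(46/5)=103/46
row 4: denom=10−2·5/23=220/23; d'=(-21−2·103/46)/(220/23)=-293/110
back: M4=-293/110
back: M3=103/46−5/23·-293/110=31/11
back: M2=-8/15−4/15·31/11=-212/165
back: M1=-2/3−1/4·-212/165=-19/55
M: M0=0, M1=-19/55, M2=-212/165, M3=31/11, M4=-293/110, M5=0
seg 0: a=2, c=M0/2=0, d=(M1−M0)/(6·3)=-19/990, b=Δ0−h0·(2M0+M1)/6=129/110
seg 1: a=5, c=M1/2=-19/110, d=(M2−M1)/(6·3)=-31/594, b=Δ1−h1·(2M1+M2)/6=36/55
seg 2: a=4, c=M2/2=-106/165, d=(M3−M2)/(6·3)=677/2970, b=Δ2−h2·(2M2+M3)/6=-197/110
seg 3: a=-1, c=M3/2=31/22, d=(M4−M3)/(6·2)=-201/440, b=Δ3−h3·(2M3+M4)/6=28/55
seg 4: a=2, c=M4/2=-293/220, d=(M5−M4)/(6·3)=293/1980, b=Δ4−h4·(2M4+M5)/6=73/110
t_q=27/4 → seg 2, τ=3/4; S=4+-197/110·τ+-106/165·τ²+677/2970·τ³=16837/7040

  seg 0: a=2 b=129/110 c=0 d=-19/990
  seg 1: a=5 b=36/55 c=-19/110 d=-31/594
  seg 2: a=4 b=-197/110 c=-106/165 d=677/2970
  seg 3: a=-1 b=28/55 c=31/22 d=-201/440
  seg 4: a=2 b=73/110 c=-293/220 d=293/1980
S(27/4) = 16837/7040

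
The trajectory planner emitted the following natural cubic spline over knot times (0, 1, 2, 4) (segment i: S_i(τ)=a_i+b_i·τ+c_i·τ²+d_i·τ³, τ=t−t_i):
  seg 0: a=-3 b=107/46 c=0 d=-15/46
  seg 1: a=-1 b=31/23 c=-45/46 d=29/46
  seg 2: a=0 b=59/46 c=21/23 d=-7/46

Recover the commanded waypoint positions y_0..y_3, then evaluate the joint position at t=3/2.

y_0 = S_0(0) = a_0 = -3
y_1 = S_1(0) = a_1 = -1
y_2 = S_2(0) = a_2 = 0
y_3 = S_2(2) = 5
t_q=3/2 is in segment 1 (τ=1/2); S_1(τ)=-181/368

y_0=-3 y_1=-1 y_2=0 y_3=5
S(3/2) = -181/368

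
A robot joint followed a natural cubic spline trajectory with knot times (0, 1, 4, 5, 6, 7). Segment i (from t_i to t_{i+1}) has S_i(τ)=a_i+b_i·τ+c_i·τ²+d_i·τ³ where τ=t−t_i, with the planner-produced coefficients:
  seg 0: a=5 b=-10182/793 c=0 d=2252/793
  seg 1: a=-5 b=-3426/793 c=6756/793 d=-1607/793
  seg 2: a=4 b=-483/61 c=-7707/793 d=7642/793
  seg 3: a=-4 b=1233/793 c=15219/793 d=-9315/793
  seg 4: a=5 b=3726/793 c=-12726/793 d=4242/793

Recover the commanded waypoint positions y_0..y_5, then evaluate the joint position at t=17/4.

y_0=5 y_1=-5 y_2=4 y_3=-4 y_4=5 y_5=-1
S(17/4) = 39679/25376

y_0 = S_0(0) = a_0 = 5
y_1 = S_1(0) = a_1 = -5
y_2 = S_2(0) = a_2 = 4
y_3 = S_3(0) = a_3 = -4
y_4 = S_4(0) = a_4 = 5
y_5 = S_4(1) = -1
t_q=17/4 is in segment 2 (τ=1/4); S_2(τ)=39679/25376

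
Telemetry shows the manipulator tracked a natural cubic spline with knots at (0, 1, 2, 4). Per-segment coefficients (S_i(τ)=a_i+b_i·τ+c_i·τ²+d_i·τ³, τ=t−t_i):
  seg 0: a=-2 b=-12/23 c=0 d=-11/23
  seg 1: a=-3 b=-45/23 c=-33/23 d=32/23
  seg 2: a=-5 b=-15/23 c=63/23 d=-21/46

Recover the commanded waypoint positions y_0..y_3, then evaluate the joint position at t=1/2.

y_0=-2 y_1=-3 y_2=-5 y_3=1
S(1/2) = -427/184

y_0 = S_0(0) = a_0 = -2
y_1 = S_1(0) = a_1 = -3
y_2 = S_2(0) = a_2 = -5
y_3 = S_2(2) = 1
t_q=1/2 is in segment 0 (τ=1/2); S_0(τ)=-427/184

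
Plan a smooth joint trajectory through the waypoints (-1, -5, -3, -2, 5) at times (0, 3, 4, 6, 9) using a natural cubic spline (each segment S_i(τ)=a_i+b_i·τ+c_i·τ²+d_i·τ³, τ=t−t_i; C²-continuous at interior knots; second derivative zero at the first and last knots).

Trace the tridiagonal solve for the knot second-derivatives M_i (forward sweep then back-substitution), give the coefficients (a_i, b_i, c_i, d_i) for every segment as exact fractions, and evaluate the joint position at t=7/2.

  seg 0: a=-1 b=-200/73 c=0 d=308/1971
  seg 1: a=-5 b=108/73 c=308/219 d=-194/219
  seg 2: a=-3 b=358/219 c=-274/219 d=599/1752
  seg 3: a=-2 b=107/146 c=701/876 d=-701/7884
S(7/2) = -3521/876

Δ: Δ0=-4/3, Δ1=2, Δ2=1/2, Δ3=7/3
row 1: diag=8, rhs=20; c'=1/8, d'=5/2
row 2: denom=6−1·1/8=47/8; d'=(-9−1·5/2)/(47/8)=-92/47
row 3: denom=10−2·16/47=438/47; d'=(11−2·-92/47)/(438/47)=701/438
back: M3=701/438
back: M2=-92/47−16/47·701/438=-548/219
back: M1=5/2−1/8·-548/219=616/219
M: M0=0, M1=616/219, M2=-548/219, M3=701/438, M4=0
seg 0: a=-1, c=M0/2=0, d=(M1−M0)/(6·3)=308/1971, b=Δ0−h0·(2M0+M1)/6=-200/73
seg 1: a=-5, c=M1/2=308/219, d=(M2−M1)/(6·1)=-194/219, b=Δ1−h1·(2M1+M2)/6=108/73
seg 2: a=-3, c=M2/2=-274/219, d=(M3−M2)/(6·2)=599/1752, b=Δ2−h2·(2M2+M3)/6=358/219
seg 3: a=-2, c=M3/2=701/876, d=(M4−M3)/(6·3)=-701/7884, b=Δ3−h3·(2M3+M4)/6=107/146
t_q=7/2 → seg 1, τ=1/2; S=-5+108/73·τ+308/219·τ²+-194/219·τ³=-3521/876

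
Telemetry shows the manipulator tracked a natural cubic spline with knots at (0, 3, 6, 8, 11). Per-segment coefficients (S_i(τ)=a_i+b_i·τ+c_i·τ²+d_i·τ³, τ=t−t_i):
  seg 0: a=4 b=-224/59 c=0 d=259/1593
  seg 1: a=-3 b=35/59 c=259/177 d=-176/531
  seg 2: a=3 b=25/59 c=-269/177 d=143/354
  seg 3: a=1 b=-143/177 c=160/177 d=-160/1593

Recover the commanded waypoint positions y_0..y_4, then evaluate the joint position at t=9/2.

y_0=4 y_1=-3 y_2=3 y_3=1 y_4=4
S(9/2) = 15/236

y_0 = S_0(0) = a_0 = 4
y_1 = S_1(0) = a_1 = -3
y_2 = S_2(0) = a_2 = 3
y_3 = S_3(0) = a_3 = 1
y_4 = S_3(3) = 4
t_q=9/2 is in segment 1 (τ=3/2); S_1(τ)=15/236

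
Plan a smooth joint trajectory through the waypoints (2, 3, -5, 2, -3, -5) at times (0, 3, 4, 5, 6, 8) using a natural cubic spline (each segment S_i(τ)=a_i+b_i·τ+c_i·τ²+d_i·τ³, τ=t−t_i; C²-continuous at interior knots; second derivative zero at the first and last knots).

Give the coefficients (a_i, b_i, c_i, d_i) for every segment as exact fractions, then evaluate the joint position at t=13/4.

  seg 0: a=2 b=10904/1995 c=0 d=-3413/5985
  seg 1: a=3 b=-19813/1995 c=-3413/665 d=14092/1995
  seg 2: a=-5 b=397/399 c=10679/665 d=-20057/1995
  seg 3: a=2 b=5888/1995 c=-9378/665 d=1753/285
  seg 4: a=-3 b=-13567/1995 c=2893/665 d=-2893/3990
S(13/4) = 204/665

Δ: Δ0=1/3, Δ1=-8, Δ2=7, Δ3=-5, Δ4=-1
row 1: diag=8, rhs=-50; c'=1/8, d'=-25/4
row 2: denom=4−1·1/8=31/8; d'=(90−1·-25/4)/(31/8)=770/31
row 3: denom=4−1·8/31=116/31; d'=(-72−1·770/31)/(116/31)=-1501/58
row 4: denom=6−1·31/116=665/116; d'=(24−1·-1501/58)/(665/116)=5786/665
back: M4=5786/665
back: M3=-1501/58−31/116·5786/665=-18756/665
back: M2=770/31−8/31·-18756/665=21358/665
back: M1=-25/4−1/8·21358/665=-6826/665
M: M0=0, M1=-6826/665, M2=21358/665, M3=-18756/665, M4=5786/665, M5=0
seg 0: a=2, c=M0/2=0, d=(M1−M0)/(6·3)=-3413/5985, b=Δ0−h0·(2M0+M1)/6=10904/1995
seg 1: a=3, c=M1/2=-3413/665, d=(M2−M1)/(6·1)=14092/1995, b=Δ1−h1·(2M1+M2)/6=-19813/1995
seg 2: a=-5, c=M2/2=10679/665, d=(M3−M2)/(6·1)=-20057/1995, b=Δ2−h2·(2M2+M3)/6=397/399
seg 3: a=2, c=M3/2=-9378/665, d=(M4−M3)/(6·1)=1753/285, b=Δ3−h3·(2M3+M4)/6=5888/1995
seg 4: a=-3, c=M4/2=2893/665, d=(M5−M4)/(6·2)=-2893/3990, b=Δ4−h4·(2M4+M5)/6=-13567/1995
t_q=13/4 → seg 1, τ=1/4; S=3+-19813/1995·τ+-3413/665·τ²+14092/1995·τ³=204/665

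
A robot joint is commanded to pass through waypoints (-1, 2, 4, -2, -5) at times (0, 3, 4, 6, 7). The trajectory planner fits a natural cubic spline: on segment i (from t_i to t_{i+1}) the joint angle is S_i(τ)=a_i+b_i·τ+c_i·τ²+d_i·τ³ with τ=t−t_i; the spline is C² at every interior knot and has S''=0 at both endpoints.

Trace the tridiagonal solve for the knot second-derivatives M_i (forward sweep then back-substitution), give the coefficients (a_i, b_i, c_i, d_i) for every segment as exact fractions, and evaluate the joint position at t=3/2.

  seg 0: a=-1 b=32/125 c=0 d=31/375
  seg 1: a=2 b=311/125 c=93/125 d=-154/125
  seg 2: a=4 b=7/25 c=-369/125 d=82/125
  seg 3: a=-2 b=-457/125 c=123/125 d=-41/125
S(3/2) = -337/1000

Δ: Δ0=1, Δ1=2, Δ2=-3, Δ3=-3
row 1: diag=8, rhs=6; c'=1/8, d'=3/4
row 2: denom=6−1·1/8=47/8; d'=(-30−1·3/4)/(47/8)=-246/47
row 3: denom=6−2·16/47=250/47; d'=(0−2·-246/47)/(250/47)=246/125
back: M3=246/125
back: M2=-246/47−16/47·246/125=-738/125
back: M1=3/4−1/8·-738/125=186/125
M: M0=0, M1=186/125, M2=-738/125, M3=246/125, M4=0
seg 0: a=-1, c=M0/2=0, d=(M1−M0)/(6·3)=31/375, b=Δ0−h0·(2M0+M1)/6=32/125
seg 1: a=2, c=M1/2=93/125, d=(M2−M1)/(6·1)=-154/125, b=Δ1−h1·(2M1+M2)/6=311/125
seg 2: a=4, c=M2/2=-369/125, d=(M3−M2)/(6·2)=82/125, b=Δ2−h2·(2M2+M3)/6=7/25
seg 3: a=-2, c=M3/2=123/125, d=(M4−M3)/(6·1)=-41/125, b=Δ3−h3·(2M3+M4)/6=-457/125
t_q=3/2 → seg 0, τ=3/2; S=-1+32/125·τ+0·τ²+31/375·τ³=-337/1000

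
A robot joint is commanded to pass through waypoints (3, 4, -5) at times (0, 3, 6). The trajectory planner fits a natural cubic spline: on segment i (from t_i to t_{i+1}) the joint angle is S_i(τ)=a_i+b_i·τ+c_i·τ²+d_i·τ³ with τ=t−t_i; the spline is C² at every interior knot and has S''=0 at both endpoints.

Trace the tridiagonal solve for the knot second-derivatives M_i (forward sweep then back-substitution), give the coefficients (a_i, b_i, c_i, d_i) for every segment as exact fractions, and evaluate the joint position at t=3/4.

Δ: Δ0=1/3, Δ1=-3
row 1: diag=12, rhs=-20; c'=1/4, d'=-5/3
back: M1=-5/3
M: M0=0, M1=-5/3, M2=0
seg 0: a=3, c=M0/2=0, d=(M1−M0)/(6·3)=-5/54, b=Δ0−h0·(2M0+M1)/6=7/6
seg 1: a=4, c=M1/2=-5/6, d=(M2−M1)/(6·3)=5/54, b=Δ1−h1·(2M1+M2)/6=-4/3
t_q=3/4 → seg 0, τ=3/4; S=3+7/6·τ+0·τ²+-5/54·τ³=491/128

  seg 0: a=3 b=7/6 c=0 d=-5/54
  seg 1: a=4 b=-4/3 c=-5/6 d=5/54
S(3/4) = 491/128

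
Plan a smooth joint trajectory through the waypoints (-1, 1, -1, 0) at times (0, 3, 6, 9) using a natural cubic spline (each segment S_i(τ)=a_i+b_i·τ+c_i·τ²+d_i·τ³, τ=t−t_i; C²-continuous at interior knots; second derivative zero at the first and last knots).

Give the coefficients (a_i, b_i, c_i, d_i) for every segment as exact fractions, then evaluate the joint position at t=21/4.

  seg 0: a=-1 b=49/45 c=0 d=-19/405
  seg 1: a=1 b=-8/45 c=-19/45 d=7/81
  seg 2: a=-1 b=-17/45 c=16/45 d=-16/405
S(21/4) = -177/320

Δ: Δ0=2/3, Δ1=-2/3, Δ2=1/3
row 1: diag=12, rhs=-8; c'=1/4, d'=-2/3
row 2: denom=12−3·1/4=45/4; d'=(6−3·-2/3)/(45/4)=32/45
back: M2=32/45
back: M1=-2/3−1/4·32/45=-38/45
M: M0=0, M1=-38/45, M2=32/45, M3=0
seg 0: a=-1, c=M0/2=0, d=(M1−M0)/(6·3)=-19/405, b=Δ0−h0·(2M0+M1)/6=49/45
seg 1: a=1, c=M1/2=-19/45, d=(M2−M1)/(6·3)=7/81, b=Δ1−h1·(2M1+M2)/6=-8/45
seg 2: a=-1, c=M2/2=16/45, d=(M3−M2)/(6·3)=-16/405, b=Δ2−h2·(2M2+M3)/6=-17/45
t_q=21/4 → seg 1, τ=9/4; S=1+-8/45·τ+-19/45·τ²+7/81·τ³=-177/320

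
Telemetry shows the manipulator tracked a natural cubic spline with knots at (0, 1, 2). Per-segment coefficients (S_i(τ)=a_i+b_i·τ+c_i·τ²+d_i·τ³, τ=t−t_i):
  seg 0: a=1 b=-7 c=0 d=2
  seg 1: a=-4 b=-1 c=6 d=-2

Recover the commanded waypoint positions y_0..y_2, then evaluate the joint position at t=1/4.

y_0=1 y_1=-4 y_2=-1
S(1/4) = -23/32

y_0 = S_0(0) = a_0 = 1
y_1 = S_1(0) = a_1 = -4
y_2 = S_1(1) = -1
t_q=1/4 is in segment 0 (τ=1/4); S_0(τ)=-23/32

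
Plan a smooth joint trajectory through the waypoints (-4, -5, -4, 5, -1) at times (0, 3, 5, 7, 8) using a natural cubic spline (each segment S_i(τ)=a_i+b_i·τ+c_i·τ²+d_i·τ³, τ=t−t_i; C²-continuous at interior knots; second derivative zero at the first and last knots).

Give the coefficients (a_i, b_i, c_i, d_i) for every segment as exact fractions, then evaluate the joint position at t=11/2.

  seg 0: a=-4 b=2/39 c=0 d=-5/117
  seg 1: a=-5 b=-43/39 c=-5/13 d=185/312
  seg 2: a=-4 b=349/78 c=165/52 d=-493/312
  seg 3: a=5 b=-70/39 c=-82/13 d=82/39
S(11/2) = -971/832

Δ: Δ0=-1/3, Δ1=1/2, Δ2=9/2, Δ3=-6
row 1: diag=10, rhs=5; c'=1/5, d'=1/2
row 2: denom=8−2·1/5=38/5; d'=(24−2·1/2)/(38/5)=115/38
row 3: denom=6−2·5/19=104/19; d'=(-63−2·115/38)/(104/19)=-164/13
back: M3=-164/13
back: M2=115/38−5/19·-164/13=165/26
back: M1=1/2−1/5·165/26=-10/13
M: M0=0, M1=-10/13, M2=165/26, M3=-164/13, M4=0
seg 0: a=-4, c=M0/2=0, d=(M1−M0)/(6·3)=-5/117, b=Δ0−h0·(2M0+M1)/6=2/39
seg 1: a=-5, c=M1/2=-5/13, d=(M2−M1)/(6·2)=185/312, b=Δ1−h1·(2M1+M2)/6=-43/39
seg 2: a=-4, c=M2/2=165/52, d=(M3−M2)/(6·2)=-493/312, b=Δ2−h2·(2M2+M3)/6=349/78
seg 3: a=5, c=M3/2=-82/13, d=(M4−M3)/(6·1)=82/39, b=Δ3−h3·(2M3+M4)/6=-70/39
t_q=11/2 → seg 2, τ=1/2; S=-4+349/78·τ+165/52·τ²+-493/312·τ³=-971/832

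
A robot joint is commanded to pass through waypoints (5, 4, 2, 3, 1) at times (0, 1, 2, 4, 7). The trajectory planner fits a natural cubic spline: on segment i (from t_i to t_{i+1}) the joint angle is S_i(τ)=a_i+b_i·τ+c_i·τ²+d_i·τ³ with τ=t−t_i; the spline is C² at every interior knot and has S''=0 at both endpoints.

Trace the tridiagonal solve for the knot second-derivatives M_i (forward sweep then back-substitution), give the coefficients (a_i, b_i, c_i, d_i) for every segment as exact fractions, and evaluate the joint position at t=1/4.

  seg 0: a=5 b=-196/321 c=0 d=-125/321
  seg 1: a=4 b=-571/321 c=-125/107 d=304/321
  seg 2: a=2 b=-409/321 c=179/107 d=-1009/2568
  seg 3: a=3 b=451/642 c=-293/428 d=293/3852
S(1/4) = 33153/6848

Δ: Δ0=-1, Δ1=-2, Δ2=1/2, Δ3=-2/3
row 1: diag=4, rhs=-6; c'=1/4, d'=-3/2
row 2: denom=6−1·1/4=23/4; d'=(15−1·-3/2)/(23/4)=66/23
row 3: denom=10−2·8/23=214/23; d'=(-7−2·66/23)/(214/23)=-293/214
back: M3=-293/214
back: M2=66/23−8/23·-293/214=358/107
back: M1=-3/2−1/4·358/107=-250/107
M: M0=0, M1=-250/107, M2=358/107, M3=-293/214, M4=0
seg 0: a=5, c=M0/2=0, d=(M1−M0)/(6·1)=-125/321, b=Δ0−h0·(2M0+M1)/6=-196/321
seg 1: a=4, c=M1/2=-125/107, d=(M2−M1)/(6·1)=304/321, b=Δ1−h1·(2M1+M2)/6=-571/321
seg 2: a=2, c=M2/2=179/107, d=(M3−M2)/(6·2)=-1009/2568, b=Δ2−h2·(2M2+M3)/6=-409/321
seg 3: a=3, c=M3/2=-293/428, d=(M4−M3)/(6·3)=293/3852, b=Δ3−h3·(2M3+M4)/6=451/642
t_q=1/4 → seg 0, τ=1/4; S=5+-196/321·τ+0·τ²+-125/321·τ³=33153/6848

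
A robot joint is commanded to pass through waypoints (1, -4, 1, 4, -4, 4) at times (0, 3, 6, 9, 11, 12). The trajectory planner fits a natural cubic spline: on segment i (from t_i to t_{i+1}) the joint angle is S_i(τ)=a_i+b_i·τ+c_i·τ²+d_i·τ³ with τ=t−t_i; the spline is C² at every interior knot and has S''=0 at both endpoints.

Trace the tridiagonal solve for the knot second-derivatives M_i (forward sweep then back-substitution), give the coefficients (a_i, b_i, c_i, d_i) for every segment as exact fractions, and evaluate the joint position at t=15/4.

Δ: Δ0=-5/3, Δ1=5/3, Δ2=1, Δ3=-4, Δ4=8
row 1: diag=12, rhs=20; c'=1/4, d'=5/3
row 2: denom=12−3·1/4=45/4; d'=(-4−3·5/3)/(45/4)=-4/5
row 3: denom=10−3·4/15=46/5; d'=(-30−3·-4/5)/(46/5)=-3
row 4: denom=6−2·5/23=128/23; d'=(72−2·-3)/(128/23)=897/64
back: M4=897/64
back: M3=-3−5/23·897/64=-387/64
back: M2=-4/5−4/15·-387/64=13/16
back: M1=5/3−1/4·13/16=281/192
M: M0=0, M1=281/192, M2=13/16, M3=-387/64, M4=897/64, M5=0
seg 0: a=1, c=M0/2=0, d=(M1−M0)/(6·3)=281/3456, b=Δ0−h0·(2M0+M1)/6=-307/128
seg 1: a=-4, c=M1/2=281/384, d=(M2−M1)/(6·3)=-125/3456, b=Δ1−h1·(2M1+M2)/6=-13/64
seg 2: a=1, c=M2/2=13/32, d=(M3−M2)/(6·3)=-439/1152, b=Δ2−h2·(2M2+M3)/6=411/128
seg 3: a=4, c=M3/2=-387/128, d=(M4−M3)/(6·2)=107/64, b=Δ3−h3·(2M3+M4)/6=-297/64
seg 4: a=-4, c=M4/2=897/128, d=(M5−M4)/(6·1)=-299/128, b=Δ4−h4·(2M4+M5)/6=213/64
t_q=15/4 → seg 1, τ=3/4; S=-4+-13/64·τ+281/384·τ²+-125/3456·τ³=-30769/8192

  seg 0: a=1 b=-307/128 c=0 d=281/3456
  seg 1: a=-4 b=-13/64 c=281/384 d=-125/3456
  seg 2: a=1 b=411/128 c=13/32 d=-439/1152
  seg 3: a=4 b=-297/64 c=-387/128 d=107/64
  seg 4: a=-4 b=213/64 c=897/128 d=-299/128
S(15/4) = -30769/8192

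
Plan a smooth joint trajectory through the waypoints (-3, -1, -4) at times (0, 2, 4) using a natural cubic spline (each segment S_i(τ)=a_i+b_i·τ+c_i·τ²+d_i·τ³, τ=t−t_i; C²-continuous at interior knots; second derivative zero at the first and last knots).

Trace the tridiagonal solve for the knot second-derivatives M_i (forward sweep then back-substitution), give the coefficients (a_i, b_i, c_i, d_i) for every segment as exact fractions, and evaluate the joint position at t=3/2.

Δ: Δ0=1, Δ1=-3/2
row 1: diag=8, rhs=-15; c'=1/4, d'=-15/8
back: M1=-15/8
M: M0=0, M1=-15/8, M2=0
seg 0: a=-3, c=M0/2=0, d=(M1−M0)/(6·2)=-5/32, b=Δ0−h0·(2M0+M1)/6=13/8
seg 1: a=-1, c=M1/2=-15/16, d=(M2−M1)/(6·2)=5/32, b=Δ1−h1·(2M1+M2)/6=-1/4
t_q=3/2 → seg 0, τ=3/2; S=-3+13/8·τ+0·τ²+-5/32·τ³=-279/256

  seg 0: a=-3 b=13/8 c=0 d=-5/32
  seg 1: a=-1 b=-1/4 c=-15/16 d=5/32
S(3/2) = -279/256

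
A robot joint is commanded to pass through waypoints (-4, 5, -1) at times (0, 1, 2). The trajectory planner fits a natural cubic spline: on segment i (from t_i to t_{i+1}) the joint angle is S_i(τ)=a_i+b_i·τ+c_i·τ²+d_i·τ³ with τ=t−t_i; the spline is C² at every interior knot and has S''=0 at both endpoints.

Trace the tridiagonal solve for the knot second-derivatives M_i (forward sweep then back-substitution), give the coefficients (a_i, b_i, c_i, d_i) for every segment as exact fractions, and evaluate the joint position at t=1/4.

Δ: Δ0=9, Δ1=-6
row 1: diag=4, rhs=-90; c'=1/4, d'=-45/2
back: M1=-45/2
M: M0=0, M1=-45/2, M2=0
seg 0: a=-4, c=M0/2=0, d=(M1−M0)/(6·1)=-15/4, b=Δ0−h0·(2M0+M1)/6=51/4
seg 1: a=5, c=M1/2=-45/4, d=(M2−M1)/(6·1)=15/4, b=Δ1−h1·(2M1+M2)/6=3/2
t_q=1/4 → seg 0, τ=1/4; S=-4+51/4·τ+0·τ²+-15/4·τ³=-223/256

  seg 0: a=-4 b=51/4 c=0 d=-15/4
  seg 1: a=5 b=3/2 c=-45/4 d=15/4
S(1/4) = -223/256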